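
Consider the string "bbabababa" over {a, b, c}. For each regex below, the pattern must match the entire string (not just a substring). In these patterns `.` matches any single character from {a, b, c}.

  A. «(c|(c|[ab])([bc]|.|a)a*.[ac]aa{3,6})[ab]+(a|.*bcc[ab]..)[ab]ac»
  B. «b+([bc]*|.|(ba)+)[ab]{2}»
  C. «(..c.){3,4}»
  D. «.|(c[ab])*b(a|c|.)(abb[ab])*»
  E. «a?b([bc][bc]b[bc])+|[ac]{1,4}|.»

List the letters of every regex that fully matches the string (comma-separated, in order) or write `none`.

B

A → no match — must end with "ac"
B → match
C → no match
D → no match
E → no match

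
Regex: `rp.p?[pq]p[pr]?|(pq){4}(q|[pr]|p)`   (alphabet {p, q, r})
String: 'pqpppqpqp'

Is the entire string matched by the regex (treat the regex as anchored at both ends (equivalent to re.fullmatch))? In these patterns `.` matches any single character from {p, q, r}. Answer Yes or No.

No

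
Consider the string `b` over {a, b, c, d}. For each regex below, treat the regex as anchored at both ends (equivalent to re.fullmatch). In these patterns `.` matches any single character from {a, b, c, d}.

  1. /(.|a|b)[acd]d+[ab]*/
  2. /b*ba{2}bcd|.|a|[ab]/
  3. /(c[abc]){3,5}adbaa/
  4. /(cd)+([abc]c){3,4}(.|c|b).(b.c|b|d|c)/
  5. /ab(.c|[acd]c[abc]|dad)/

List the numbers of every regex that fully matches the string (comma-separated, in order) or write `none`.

1 → no match
2 → match
3 → no match — must start with `c`
4 → no match — must start with `cd`
5 → no match — must start with `ab`

2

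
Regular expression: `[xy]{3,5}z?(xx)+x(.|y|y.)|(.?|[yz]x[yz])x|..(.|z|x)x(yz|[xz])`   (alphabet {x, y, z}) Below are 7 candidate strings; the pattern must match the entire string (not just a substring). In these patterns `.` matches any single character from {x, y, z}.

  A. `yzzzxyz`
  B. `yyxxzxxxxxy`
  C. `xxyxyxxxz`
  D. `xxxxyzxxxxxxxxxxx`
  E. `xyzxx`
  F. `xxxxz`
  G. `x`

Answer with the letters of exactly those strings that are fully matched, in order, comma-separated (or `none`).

B, C, E, F, G

A → no match
B → match
C → match
D → no match
E → match
F → match
G → match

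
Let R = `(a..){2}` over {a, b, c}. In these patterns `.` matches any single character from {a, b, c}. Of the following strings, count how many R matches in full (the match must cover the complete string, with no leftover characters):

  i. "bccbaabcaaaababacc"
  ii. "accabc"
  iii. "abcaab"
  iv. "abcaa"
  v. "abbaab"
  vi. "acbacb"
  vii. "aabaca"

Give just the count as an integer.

i → no match — must start with "a"
ii → match
iii → match
iv → no match
v → match
vi → match
vii → match
Total matched: 5

5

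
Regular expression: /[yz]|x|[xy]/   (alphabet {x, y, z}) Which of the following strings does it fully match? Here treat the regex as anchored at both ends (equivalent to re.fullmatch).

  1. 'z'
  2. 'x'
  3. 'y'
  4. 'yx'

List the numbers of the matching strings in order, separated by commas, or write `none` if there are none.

1 → match
2 → match
3 → match
4 → no match

1, 2, 3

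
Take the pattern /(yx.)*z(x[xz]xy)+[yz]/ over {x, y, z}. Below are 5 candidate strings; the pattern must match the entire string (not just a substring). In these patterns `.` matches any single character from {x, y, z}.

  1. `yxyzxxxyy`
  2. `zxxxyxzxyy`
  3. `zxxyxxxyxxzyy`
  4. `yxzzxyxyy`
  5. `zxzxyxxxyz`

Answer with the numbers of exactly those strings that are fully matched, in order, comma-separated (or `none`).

1, 2, 5

1 → match
2 → match
3 → no match
4 → no match
5 → match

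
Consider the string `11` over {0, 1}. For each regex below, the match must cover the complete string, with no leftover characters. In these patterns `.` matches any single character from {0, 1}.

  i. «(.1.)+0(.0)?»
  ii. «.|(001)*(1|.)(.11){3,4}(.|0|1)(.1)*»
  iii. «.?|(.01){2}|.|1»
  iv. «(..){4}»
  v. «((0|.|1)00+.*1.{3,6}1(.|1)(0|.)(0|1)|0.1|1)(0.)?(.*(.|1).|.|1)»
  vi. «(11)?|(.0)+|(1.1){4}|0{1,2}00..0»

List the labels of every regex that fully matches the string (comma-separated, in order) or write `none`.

v, vi

i → no match
ii → no match
iii → no match
iv → no match
v → match
vi → match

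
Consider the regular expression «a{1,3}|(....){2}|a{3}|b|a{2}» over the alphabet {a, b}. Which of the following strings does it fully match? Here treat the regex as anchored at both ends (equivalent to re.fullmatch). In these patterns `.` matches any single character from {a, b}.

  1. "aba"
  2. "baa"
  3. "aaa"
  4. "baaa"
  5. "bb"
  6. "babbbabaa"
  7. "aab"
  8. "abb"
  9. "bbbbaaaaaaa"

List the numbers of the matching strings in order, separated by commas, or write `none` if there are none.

3

1 → no match
2 → no match
3 → match
4 → no match
5 → no match
6 → no match
7 → no match
8 → no match
9 → no match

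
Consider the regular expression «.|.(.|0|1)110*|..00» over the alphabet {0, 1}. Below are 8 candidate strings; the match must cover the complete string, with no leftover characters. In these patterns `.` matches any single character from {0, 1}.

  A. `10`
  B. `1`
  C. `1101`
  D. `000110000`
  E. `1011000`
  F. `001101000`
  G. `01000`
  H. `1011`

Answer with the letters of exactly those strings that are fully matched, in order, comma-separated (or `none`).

B, E, H

A → no match
B → match
C → no match
D → no match
E → match
F → no match
G → no match
H → match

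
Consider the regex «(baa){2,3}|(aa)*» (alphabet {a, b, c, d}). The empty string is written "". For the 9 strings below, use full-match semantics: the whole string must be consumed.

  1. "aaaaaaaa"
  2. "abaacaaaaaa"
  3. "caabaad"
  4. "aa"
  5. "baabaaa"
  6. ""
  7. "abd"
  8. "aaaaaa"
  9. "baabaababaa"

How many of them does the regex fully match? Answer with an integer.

1 → match
2 → no match
3 → no match
4 → match
5 → no match
6 → match
7 → no match
8 → match
9 → no match
Total matched: 4

4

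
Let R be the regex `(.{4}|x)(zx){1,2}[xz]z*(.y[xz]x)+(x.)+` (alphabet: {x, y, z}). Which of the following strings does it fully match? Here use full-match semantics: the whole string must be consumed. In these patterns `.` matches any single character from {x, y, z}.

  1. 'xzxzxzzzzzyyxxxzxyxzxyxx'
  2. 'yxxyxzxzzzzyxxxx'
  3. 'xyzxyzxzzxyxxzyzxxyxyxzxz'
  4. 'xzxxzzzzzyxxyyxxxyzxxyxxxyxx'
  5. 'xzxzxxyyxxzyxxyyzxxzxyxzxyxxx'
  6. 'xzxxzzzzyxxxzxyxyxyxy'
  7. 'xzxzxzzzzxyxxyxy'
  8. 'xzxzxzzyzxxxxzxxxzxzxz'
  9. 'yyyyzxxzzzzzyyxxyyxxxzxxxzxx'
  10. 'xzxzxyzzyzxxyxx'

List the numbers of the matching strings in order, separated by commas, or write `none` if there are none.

1, 4, 6, 8, 9

1 → match
2 → no match
3 → no match
4 → match
5 → no match
6 → match
7 → no match
8 → match
9 → match
10 → no match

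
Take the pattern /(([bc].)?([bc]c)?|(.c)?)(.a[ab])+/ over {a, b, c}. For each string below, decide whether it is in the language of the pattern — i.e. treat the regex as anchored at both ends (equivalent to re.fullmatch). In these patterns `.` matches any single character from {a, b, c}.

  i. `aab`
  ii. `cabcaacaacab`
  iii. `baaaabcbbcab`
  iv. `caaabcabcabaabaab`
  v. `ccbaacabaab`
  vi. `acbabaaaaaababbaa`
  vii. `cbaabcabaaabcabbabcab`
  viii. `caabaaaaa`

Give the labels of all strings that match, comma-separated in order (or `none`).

i, ii, iv, v, vi, viii

i. `aab` → match
ii. `cabcaacaacab` → match
iii. `baaaabcbbcab` → no match
iv → match
v. `ccbaacabaab` → match
vi → match
vii → no match
viii. `caabaaaaa` → match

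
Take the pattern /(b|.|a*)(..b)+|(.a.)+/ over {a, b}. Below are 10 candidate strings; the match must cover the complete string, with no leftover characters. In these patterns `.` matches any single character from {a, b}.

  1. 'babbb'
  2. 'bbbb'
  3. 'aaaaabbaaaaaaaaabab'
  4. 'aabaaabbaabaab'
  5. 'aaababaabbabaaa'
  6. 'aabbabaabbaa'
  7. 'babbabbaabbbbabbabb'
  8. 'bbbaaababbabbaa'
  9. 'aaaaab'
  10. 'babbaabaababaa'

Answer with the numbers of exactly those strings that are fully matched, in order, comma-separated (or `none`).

2, 5, 6, 7, 9

1 → no match
2 → match
3 → no match
4 → no match
5 → match
6 → match
7 → match
8 → no match
9 → match
10 → no match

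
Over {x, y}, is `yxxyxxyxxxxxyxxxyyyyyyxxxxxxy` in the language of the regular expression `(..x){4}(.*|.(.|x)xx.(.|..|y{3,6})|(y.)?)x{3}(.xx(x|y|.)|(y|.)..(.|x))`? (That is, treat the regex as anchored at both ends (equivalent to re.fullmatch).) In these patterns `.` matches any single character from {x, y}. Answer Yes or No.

Yes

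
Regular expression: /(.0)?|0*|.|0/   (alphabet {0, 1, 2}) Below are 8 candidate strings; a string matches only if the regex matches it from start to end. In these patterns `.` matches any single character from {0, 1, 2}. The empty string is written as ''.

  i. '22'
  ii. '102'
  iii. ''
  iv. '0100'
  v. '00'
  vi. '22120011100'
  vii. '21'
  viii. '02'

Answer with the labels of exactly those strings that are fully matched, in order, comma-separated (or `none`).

i → no match
ii → no match
iii → match
iv → no match
v → match
vi → no match
vii → no match
viii → no match

iii, v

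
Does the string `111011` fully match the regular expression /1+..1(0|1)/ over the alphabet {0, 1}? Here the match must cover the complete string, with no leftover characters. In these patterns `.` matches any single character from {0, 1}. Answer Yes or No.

Yes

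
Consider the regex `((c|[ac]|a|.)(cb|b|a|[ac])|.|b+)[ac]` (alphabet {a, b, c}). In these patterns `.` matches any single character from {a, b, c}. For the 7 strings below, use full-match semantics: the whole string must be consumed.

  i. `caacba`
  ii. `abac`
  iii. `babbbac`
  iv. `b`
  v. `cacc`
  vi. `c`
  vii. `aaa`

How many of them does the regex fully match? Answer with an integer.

1

i → no match
ii → no match
iii → no match
iv → no match
v → no match
vi → no match
vii → match
Total matched: 1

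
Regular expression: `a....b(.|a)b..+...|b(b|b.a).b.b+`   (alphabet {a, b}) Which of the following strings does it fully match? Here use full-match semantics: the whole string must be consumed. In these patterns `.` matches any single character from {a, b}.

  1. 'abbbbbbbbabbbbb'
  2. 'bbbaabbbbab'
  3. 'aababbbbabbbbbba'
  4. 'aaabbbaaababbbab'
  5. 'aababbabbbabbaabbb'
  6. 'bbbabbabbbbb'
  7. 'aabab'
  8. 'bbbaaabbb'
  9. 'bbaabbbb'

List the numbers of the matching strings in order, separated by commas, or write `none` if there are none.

1 → match
2. 'bbbaabbbbab' → no match
3 → match
4 → no match
5 → match
6. 'bbbabbabbbbb' → match
7. 'aabab' → no match
8. 'bbbaaabbb' → no match
9. 'bbaabbbb' → match

1, 3, 5, 6, 9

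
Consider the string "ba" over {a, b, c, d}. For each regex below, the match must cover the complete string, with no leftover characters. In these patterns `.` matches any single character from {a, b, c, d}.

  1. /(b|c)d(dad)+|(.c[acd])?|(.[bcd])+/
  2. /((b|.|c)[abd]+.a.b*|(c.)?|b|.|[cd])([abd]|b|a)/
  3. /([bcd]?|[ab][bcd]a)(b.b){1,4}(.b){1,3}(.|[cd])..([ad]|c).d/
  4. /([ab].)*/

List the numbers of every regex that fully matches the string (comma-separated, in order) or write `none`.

2, 4

1 → no match
2 → match
3 → no match — must end with "d"
4 → match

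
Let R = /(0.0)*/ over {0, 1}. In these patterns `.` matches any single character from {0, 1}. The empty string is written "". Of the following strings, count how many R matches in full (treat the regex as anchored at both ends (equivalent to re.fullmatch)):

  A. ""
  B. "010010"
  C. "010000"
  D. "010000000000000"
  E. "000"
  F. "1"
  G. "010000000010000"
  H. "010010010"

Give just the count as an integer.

7

A → match
B → match
C → match
D → match
E → match
F → no match
G → match
H → match
Total matched: 7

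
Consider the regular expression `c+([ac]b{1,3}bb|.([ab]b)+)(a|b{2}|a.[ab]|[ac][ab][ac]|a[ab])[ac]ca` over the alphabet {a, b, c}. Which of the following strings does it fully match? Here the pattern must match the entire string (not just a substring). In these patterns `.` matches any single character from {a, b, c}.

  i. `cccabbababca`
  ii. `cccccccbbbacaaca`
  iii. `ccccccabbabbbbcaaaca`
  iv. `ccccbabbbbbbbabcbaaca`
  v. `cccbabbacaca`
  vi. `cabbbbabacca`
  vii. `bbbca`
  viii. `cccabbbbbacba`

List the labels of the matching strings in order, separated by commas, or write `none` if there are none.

i → no match
ii → match
iii → no match
iv → match
v → no match
vi → match
vii → no match — must start with `c`
viii → no match — must end with `ca`

ii, iv, vi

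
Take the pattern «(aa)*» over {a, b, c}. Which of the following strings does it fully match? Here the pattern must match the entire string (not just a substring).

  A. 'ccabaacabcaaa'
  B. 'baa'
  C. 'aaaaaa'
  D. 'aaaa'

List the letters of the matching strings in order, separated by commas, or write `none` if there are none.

C, D

A → no match
B → no match
C → match
D → match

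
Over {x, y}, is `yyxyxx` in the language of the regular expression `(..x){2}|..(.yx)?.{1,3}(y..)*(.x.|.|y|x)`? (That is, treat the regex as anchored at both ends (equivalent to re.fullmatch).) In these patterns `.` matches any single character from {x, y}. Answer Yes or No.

Yes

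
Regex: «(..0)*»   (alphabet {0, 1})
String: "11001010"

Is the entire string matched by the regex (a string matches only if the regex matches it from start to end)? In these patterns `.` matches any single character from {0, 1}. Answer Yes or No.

No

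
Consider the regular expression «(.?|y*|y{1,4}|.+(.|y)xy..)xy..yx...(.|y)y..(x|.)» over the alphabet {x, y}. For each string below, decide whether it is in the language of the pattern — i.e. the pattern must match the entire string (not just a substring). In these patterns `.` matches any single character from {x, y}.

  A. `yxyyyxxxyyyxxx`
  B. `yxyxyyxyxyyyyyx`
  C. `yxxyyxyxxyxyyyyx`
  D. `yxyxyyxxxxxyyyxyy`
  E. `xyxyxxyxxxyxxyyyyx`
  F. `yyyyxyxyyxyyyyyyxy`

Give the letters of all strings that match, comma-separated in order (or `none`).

A → no match
B → match
C → no match
D → no match
E → no match
F → match

B, F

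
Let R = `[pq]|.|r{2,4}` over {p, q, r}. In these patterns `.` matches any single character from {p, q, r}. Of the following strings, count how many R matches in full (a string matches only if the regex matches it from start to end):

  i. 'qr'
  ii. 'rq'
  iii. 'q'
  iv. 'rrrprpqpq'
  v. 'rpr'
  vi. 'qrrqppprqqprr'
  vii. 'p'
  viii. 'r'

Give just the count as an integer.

3

i → no match
ii → no match
iii → match
iv → no match
v → no match
vi → no match
vii → match
viii → match
Total matched: 3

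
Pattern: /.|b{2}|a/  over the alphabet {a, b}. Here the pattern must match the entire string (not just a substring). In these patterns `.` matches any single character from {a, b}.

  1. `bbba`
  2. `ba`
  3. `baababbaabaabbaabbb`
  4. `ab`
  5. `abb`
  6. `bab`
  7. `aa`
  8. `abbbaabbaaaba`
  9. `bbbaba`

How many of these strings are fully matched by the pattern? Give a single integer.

1 → no match
2 → no match
3 → no match
4 → no match
5 → no match
6 → no match
7 → no match
8 → no match
9 → no match
Total matched: 0

0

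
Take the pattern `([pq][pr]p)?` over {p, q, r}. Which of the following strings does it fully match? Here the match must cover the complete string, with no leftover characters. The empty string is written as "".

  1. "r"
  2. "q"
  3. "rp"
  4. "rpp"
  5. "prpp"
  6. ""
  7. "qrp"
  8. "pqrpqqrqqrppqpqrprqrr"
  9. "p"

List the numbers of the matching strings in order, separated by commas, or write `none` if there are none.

1. "r" → no match
2. "q" → no match
3. "rp" → no match
4. "rpp" → no match
5. "prpp" → no match
6. "" → match
7. "qrp" → match
8 → no match
9. "p" → no match

6, 7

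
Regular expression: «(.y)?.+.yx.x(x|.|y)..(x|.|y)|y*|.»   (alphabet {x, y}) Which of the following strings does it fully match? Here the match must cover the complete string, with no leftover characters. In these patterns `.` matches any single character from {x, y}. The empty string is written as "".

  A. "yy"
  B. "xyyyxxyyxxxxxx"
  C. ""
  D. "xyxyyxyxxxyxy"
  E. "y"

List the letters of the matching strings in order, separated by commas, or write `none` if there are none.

A, C, E

A → match
B → no match
C → match
D → no match
E → match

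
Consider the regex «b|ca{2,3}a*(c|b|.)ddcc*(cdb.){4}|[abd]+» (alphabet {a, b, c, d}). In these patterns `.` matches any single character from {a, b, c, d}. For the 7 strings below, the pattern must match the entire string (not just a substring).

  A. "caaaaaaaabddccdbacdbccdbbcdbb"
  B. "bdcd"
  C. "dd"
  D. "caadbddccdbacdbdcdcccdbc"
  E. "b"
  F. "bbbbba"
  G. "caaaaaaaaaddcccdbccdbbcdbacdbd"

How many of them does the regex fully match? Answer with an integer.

5

A → match
B → no match
C → match
D → no match
E → match
F → match
G → match
Total matched: 5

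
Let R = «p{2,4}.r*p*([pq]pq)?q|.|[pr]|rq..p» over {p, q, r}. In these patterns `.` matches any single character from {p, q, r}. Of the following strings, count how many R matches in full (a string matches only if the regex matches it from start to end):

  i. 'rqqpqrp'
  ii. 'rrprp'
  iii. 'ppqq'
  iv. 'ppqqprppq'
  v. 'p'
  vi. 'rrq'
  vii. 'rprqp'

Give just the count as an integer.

2

i → no match
ii → no match
iii → match
iv → no match
v → match
vi → no match
vii → no match
Total matched: 2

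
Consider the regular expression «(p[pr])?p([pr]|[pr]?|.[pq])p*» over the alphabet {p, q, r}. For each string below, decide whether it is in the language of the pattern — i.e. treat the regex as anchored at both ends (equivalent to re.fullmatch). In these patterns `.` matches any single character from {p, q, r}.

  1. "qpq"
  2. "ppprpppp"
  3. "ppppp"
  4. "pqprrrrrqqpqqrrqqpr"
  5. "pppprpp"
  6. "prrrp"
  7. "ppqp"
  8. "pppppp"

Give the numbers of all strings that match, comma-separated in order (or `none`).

1 → no match
2 → match
3 → match
4 → no match
5 → no match
6 → no match
7 → match
8 → match

2, 3, 7, 8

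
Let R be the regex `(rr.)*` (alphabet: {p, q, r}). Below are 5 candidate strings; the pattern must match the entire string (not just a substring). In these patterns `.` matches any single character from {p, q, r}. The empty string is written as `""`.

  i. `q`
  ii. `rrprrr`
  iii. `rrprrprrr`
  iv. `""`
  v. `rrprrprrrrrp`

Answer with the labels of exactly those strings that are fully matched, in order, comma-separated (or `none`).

ii, iii, iv, v

i → no match
ii → match
iii → match
iv → match
v → match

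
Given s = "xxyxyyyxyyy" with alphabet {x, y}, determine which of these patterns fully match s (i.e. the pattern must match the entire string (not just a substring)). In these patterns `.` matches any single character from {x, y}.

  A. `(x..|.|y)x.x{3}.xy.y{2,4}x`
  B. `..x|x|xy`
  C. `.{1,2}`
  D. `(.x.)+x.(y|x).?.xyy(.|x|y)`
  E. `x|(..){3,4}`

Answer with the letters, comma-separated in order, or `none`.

D

A → no match — must end with "yx"
B → no match
C → no match
D → match
E → no match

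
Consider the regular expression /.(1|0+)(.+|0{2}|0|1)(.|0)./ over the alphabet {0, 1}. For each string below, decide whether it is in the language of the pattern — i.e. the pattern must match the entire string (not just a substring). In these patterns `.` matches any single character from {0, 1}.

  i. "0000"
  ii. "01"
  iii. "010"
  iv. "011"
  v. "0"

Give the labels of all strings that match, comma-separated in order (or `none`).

none

i → no match
ii → no match
iii → no match
iv → no match
v → no match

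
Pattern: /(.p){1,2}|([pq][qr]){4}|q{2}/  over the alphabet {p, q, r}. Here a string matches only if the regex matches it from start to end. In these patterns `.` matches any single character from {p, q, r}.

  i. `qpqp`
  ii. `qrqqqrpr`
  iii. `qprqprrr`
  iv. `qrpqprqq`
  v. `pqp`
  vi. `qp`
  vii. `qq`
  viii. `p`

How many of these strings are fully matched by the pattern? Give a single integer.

i → match
ii → match
iii → no match
iv → match
v → no match
vi → match
vii → match
viii → no match
Total matched: 5

5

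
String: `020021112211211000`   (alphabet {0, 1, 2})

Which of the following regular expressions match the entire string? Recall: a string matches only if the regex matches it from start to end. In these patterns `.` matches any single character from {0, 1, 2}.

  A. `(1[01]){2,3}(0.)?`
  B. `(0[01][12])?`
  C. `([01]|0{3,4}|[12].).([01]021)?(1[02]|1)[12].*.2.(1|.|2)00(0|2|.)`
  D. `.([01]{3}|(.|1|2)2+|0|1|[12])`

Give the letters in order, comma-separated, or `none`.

A → no match — must start with `1`
B → no match
C → match
D → no match

C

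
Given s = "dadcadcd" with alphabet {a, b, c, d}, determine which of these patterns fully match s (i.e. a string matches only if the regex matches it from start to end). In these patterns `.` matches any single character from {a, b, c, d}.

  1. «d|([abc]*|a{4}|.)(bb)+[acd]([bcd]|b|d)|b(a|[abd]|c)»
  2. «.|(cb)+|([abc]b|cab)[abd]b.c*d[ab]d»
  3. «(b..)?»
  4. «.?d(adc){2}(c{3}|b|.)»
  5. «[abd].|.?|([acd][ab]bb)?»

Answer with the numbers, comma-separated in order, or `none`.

1 → no match
2 → no match
3 → no match
4 → match
5 → no match

4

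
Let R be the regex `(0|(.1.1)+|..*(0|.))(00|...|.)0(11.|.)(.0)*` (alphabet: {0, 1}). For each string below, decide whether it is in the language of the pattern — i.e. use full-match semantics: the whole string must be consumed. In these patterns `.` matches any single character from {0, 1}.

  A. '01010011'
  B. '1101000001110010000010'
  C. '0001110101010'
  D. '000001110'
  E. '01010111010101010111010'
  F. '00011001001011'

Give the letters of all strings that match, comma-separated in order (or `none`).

B

A → no match
B → match
C → no match
D → no match
E → no match
F → no match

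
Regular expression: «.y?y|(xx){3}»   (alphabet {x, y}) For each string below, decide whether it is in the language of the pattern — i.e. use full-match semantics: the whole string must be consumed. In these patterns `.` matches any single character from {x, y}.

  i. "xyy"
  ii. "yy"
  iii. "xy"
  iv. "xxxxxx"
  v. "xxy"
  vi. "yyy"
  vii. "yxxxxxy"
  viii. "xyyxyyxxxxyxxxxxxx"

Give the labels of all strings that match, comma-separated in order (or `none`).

i, ii, iii, iv, vi

i → match
ii → match
iii → match
iv → match
v → no match
vi → match
vii → no match
viii → no match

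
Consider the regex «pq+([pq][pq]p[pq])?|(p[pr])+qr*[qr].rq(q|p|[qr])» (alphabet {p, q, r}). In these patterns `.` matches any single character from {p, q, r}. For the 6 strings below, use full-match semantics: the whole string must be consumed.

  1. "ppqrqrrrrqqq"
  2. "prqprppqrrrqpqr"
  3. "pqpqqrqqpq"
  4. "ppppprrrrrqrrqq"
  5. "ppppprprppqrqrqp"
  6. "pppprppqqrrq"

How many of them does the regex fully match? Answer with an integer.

1

1 → no match
2 → no match
3 → no match
4 → no match
5 → match
6 → no match
Total matched: 1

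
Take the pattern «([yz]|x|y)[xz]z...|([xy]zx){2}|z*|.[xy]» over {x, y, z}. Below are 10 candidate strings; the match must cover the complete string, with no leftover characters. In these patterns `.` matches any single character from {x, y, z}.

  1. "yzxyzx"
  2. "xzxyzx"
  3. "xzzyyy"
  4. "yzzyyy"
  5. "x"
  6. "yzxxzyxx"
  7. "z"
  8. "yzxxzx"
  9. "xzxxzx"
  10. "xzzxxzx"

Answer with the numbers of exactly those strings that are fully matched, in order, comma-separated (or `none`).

1, 2, 3, 4, 7, 8, 9

1 → match
2 → match
3 → match
4 → match
5 → no match
6 → no match
7 → match
8 → match
9 → match
10 → no match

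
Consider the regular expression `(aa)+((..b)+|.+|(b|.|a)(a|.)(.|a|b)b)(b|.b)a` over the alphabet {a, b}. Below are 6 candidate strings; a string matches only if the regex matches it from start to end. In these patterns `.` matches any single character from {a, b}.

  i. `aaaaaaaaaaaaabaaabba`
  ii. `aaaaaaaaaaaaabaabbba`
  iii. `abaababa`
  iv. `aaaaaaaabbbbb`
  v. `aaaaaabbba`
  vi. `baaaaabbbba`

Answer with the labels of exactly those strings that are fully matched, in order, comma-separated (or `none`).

i → match
ii → match
iii → no match — must start with `aa`
iv → no match — must end with `ba`
v → match
vi → no match — must start with `aa`

i, ii, v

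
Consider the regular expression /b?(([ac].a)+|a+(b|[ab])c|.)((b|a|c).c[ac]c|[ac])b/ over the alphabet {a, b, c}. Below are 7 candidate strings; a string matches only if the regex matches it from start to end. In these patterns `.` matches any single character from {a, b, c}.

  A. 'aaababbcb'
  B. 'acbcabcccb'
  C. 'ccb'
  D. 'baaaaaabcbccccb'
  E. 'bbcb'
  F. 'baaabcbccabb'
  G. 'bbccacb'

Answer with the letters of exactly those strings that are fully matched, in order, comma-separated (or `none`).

C, D, E, G

A → no match
B → no match
C → match
D → match
E → match
F → no match
G → match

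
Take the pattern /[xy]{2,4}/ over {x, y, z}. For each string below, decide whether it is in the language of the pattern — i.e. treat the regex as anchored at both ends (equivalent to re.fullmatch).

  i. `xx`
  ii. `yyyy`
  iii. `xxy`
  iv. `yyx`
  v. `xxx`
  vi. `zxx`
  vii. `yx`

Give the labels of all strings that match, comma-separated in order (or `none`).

i, ii, iii, iv, v, vii

i → match
ii → match
iii → match
iv → match
v → match
vi → no match
vii → match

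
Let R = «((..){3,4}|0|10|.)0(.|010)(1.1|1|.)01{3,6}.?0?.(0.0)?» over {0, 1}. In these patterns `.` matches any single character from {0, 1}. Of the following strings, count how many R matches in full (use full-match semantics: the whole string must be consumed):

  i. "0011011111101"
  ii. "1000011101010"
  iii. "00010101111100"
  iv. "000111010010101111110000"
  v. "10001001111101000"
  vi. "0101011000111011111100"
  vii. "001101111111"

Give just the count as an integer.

6

i → match
ii → match
iii → match
iv → match
v → no match
vi → match
vii → match
Total matched: 6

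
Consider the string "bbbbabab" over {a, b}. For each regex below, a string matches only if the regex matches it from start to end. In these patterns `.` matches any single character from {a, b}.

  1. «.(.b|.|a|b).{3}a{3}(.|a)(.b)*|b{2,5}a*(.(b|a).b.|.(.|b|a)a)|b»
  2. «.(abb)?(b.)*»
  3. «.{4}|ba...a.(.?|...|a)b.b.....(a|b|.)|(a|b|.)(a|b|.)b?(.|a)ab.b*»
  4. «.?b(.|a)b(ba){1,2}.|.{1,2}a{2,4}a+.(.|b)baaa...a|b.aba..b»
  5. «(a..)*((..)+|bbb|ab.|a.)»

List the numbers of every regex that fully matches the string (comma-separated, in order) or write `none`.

1 → no match
2 → no match
3 → match
4 → match
5 → match

3, 4, 5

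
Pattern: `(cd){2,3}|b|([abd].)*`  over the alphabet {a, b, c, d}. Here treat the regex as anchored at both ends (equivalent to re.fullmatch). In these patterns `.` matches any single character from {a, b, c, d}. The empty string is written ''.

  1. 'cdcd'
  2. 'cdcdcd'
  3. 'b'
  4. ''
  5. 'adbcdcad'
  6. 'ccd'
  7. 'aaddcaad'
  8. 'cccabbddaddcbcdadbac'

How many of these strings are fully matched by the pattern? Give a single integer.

5

1 → match
2 → match
3 → match
4 → match
5 → match
6 → no match
7 → no match
8 → no match
Total matched: 5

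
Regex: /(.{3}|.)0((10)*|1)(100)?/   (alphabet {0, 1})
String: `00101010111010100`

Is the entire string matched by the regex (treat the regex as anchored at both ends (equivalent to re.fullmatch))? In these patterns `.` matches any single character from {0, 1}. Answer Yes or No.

No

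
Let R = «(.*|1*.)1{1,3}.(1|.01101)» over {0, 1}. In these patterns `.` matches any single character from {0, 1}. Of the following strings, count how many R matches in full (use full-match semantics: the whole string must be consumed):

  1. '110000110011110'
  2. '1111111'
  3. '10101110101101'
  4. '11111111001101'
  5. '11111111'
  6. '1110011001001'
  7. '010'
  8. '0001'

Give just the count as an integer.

4

1 → no match
2 → match
3 → match
4 → match
5 → match
6 → no match
7 → no match
8 → no match
Total matched: 4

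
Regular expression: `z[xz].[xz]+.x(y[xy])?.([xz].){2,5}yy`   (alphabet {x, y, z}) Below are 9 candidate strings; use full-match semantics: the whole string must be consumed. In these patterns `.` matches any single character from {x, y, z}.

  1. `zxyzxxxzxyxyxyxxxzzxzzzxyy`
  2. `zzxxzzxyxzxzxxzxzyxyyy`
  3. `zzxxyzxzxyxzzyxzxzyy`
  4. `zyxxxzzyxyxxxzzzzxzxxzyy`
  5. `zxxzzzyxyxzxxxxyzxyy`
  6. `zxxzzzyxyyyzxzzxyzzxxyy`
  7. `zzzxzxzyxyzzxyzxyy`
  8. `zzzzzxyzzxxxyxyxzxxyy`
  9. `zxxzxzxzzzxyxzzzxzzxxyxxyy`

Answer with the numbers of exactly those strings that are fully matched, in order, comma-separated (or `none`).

1 → match
2 → match
3 → no match
4 → no match
5 → no match
6 → match
7 → match
8 → no match
9 → match

1, 2, 6, 7, 9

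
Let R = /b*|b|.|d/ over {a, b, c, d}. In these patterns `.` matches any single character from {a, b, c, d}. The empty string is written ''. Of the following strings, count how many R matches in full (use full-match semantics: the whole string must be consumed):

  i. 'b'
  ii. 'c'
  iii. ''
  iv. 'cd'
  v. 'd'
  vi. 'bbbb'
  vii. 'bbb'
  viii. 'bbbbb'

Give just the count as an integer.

7

i → match
ii → match
iii → match
iv → no match
v → match
vi → match
vii → match
viii → match
Total matched: 7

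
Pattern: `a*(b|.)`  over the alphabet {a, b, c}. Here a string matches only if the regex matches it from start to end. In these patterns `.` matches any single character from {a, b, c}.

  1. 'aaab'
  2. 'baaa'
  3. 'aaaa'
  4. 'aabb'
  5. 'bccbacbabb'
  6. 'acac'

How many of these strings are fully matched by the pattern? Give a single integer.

1 → match
2 → no match
3 → match
4 → no match
5 → no match
6 → no match
Total matched: 2

2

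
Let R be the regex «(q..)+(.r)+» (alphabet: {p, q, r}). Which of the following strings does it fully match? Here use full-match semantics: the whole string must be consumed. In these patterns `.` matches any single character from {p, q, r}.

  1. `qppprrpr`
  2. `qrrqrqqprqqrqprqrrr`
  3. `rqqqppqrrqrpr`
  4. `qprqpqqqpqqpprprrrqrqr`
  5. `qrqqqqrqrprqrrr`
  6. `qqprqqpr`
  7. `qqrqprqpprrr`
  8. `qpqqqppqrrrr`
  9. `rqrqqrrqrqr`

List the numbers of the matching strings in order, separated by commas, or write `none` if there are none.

1 → no match
2 → match
3 → no match — must start with `q`
4 → match
5 → no match
6 → no match
7 → no match
8 → no match
9 → no match — must start with `q`

2, 4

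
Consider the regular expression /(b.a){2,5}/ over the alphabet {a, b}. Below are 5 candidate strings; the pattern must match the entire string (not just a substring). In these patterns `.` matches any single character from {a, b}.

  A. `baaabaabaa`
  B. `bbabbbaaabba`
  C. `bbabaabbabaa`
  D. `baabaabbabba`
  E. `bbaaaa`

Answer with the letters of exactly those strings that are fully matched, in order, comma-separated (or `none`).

C, D

A → no match
B → no match
C → match
D → match
E → no match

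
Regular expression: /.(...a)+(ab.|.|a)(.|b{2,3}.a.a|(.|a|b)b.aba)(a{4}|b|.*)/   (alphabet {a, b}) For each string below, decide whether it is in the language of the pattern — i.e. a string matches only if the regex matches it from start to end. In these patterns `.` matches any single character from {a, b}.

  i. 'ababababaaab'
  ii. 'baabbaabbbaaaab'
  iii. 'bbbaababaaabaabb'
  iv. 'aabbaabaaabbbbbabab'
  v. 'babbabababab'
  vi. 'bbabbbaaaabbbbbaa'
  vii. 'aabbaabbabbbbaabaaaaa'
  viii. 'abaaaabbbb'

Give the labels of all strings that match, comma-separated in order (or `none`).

i, iii, iv, v, vii, viii

i → match
ii → no match
iii → match
iv → match
v → match
vi → no match
vii → match
viii → match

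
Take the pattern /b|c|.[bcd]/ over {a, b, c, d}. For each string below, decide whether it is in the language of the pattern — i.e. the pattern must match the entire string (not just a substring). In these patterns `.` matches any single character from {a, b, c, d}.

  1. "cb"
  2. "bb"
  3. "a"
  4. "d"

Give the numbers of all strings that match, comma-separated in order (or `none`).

1. "cb" → match
2. "bb" → match
3. "a" → no match
4. "d" → no match

1, 2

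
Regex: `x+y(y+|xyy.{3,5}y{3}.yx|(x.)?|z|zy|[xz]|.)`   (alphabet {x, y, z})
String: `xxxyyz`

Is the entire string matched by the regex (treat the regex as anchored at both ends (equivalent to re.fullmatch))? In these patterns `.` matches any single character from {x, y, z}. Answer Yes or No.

No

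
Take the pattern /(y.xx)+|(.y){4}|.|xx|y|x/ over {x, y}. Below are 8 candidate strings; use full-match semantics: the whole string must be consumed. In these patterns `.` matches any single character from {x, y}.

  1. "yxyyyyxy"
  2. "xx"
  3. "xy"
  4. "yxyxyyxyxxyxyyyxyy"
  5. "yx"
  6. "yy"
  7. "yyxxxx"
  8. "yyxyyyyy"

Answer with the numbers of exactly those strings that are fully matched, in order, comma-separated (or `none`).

1 → no match
2 → match
3 → no match
4 → no match
5 → no match
6 → no match
7 → no match
8 → match

2, 8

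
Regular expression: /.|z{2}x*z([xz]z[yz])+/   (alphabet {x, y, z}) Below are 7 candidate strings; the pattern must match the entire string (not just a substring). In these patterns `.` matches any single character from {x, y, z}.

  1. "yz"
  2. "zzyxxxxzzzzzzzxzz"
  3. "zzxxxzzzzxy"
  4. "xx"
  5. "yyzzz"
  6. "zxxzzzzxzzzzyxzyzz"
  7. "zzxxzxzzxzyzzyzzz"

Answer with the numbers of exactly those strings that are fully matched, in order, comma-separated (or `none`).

1 → no match
2 → no match
3 → no match
4 → no match
5 → no match
6 → no match
7 → match

7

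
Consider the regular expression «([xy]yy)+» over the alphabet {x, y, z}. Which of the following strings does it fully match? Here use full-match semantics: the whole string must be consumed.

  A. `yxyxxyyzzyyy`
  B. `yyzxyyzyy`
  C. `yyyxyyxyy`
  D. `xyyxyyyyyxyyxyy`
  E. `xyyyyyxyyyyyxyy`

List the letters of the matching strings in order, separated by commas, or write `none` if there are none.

A → no match
B → no match
C → match
D → match
E → match

C, D, E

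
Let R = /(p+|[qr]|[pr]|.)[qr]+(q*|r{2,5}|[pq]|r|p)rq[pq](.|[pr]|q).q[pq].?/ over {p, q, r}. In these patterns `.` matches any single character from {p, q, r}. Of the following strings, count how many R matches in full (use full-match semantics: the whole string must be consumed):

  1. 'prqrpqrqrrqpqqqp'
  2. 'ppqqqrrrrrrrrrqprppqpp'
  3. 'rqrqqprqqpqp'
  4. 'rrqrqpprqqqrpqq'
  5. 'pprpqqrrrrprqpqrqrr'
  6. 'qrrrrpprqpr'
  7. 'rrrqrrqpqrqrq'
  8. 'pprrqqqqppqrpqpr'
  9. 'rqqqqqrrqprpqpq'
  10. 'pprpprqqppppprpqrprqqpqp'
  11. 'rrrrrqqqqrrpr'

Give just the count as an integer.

1 → no match
2 → no match
3. 'rqrqqprqqpqp' → no match
4 → no match
5 → no match
6. 'qrrrrpprqpr' → no match
7 → no match
8 → no match
9 → match
10 → no match
11 → no match
Total matched: 1

1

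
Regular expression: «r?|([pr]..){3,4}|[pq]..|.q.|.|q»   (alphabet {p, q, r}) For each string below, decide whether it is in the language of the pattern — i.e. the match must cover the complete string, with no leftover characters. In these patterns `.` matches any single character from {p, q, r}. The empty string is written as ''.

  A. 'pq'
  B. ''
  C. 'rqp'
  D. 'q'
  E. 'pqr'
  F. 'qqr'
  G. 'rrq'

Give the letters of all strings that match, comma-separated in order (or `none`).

A → no match
B → match
C → match
D → match
E → match
F → match
G → no match

B, C, D, E, F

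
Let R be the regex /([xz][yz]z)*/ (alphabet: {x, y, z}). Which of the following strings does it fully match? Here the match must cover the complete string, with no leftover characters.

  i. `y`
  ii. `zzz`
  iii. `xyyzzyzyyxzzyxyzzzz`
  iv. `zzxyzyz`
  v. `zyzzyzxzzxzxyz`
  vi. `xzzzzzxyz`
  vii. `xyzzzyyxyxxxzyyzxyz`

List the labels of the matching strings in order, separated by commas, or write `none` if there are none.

i. `y` → no match
ii. `zzz` → match
iii → no match
iv. `zzxyzyz` → no match
v → no match
vi. `xzzzzzxyz` → match
vii → no match

ii, vi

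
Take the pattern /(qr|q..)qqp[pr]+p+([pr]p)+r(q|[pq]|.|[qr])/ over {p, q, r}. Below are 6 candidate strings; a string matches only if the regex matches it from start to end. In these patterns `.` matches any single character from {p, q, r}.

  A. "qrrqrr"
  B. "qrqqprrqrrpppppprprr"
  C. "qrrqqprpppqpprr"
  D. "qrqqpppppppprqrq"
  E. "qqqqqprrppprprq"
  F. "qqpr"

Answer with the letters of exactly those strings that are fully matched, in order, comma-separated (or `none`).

E

A → no match
B → no match
C → no match
D → no match
E → match
F → no match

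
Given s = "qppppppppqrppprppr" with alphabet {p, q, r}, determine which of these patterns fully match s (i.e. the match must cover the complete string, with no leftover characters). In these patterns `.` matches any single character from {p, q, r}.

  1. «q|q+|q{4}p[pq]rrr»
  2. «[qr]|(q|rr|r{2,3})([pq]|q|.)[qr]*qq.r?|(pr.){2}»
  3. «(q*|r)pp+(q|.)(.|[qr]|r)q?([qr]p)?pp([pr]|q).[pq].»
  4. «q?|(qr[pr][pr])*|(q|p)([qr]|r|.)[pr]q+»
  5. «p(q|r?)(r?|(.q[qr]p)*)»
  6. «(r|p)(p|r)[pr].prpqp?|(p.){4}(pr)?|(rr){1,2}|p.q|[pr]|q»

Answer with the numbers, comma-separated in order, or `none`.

1 → no match
2 → no match
3 → match
4 → no match
5 → no match — must start with "p"
6 → no match

3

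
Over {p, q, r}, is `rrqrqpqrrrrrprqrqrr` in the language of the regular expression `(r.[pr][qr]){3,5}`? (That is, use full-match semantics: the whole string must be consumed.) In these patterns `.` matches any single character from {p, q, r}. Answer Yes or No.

No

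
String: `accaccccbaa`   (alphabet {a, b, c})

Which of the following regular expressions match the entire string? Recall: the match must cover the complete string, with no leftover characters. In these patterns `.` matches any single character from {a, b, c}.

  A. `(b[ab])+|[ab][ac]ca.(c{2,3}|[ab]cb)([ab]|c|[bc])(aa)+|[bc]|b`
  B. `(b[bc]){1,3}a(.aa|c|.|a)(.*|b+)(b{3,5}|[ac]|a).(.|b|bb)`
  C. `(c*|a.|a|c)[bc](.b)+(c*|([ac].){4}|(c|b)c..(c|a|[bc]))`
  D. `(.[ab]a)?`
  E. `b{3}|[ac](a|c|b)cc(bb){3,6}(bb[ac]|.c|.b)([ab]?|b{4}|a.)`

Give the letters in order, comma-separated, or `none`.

A → match
B → no match — must start with `b`
C → no match
D → no match
E → no match

A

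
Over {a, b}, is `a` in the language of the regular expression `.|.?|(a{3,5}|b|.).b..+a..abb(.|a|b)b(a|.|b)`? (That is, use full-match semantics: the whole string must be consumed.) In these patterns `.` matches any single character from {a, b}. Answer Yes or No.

Yes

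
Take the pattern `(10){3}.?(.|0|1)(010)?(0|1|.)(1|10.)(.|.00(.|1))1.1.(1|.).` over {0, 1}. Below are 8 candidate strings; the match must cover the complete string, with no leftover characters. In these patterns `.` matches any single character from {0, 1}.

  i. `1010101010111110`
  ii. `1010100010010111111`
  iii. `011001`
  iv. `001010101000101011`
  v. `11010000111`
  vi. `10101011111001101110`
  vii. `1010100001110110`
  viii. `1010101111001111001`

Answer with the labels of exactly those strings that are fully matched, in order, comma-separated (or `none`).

i → match
ii → match
iii → no match — must start with `10`
iv → no match — must start with `10`
v → no match — must start with `10`
vi → match
vii → no match
viii → match

i, ii, vi, viii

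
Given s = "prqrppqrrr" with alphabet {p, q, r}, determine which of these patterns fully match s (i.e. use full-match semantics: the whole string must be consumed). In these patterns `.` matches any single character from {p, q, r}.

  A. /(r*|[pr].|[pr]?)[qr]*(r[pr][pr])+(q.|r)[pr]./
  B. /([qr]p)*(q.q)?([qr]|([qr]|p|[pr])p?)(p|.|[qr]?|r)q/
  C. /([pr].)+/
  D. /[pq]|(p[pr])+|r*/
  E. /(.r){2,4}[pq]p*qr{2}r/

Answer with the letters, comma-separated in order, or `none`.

A → match
B → no match — must end with "q"
C → no match
D → no match
E → match

A, E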